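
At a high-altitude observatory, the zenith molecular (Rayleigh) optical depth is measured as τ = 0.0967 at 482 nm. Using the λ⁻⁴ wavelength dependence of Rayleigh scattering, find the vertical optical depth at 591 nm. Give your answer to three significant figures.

τ(591 nm) = τ(482 nm) × (482/591)⁴ = 0.0967 × (0.8156)⁴ = 0.0967 × 0.4424 = 0.0428.

0.0428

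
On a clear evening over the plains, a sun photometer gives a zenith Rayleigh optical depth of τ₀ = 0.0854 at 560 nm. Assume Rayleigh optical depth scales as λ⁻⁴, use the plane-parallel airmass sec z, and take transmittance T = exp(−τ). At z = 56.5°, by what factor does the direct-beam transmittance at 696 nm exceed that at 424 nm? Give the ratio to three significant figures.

Airmass: sec 56.5° = 1.8118.
τ(696 nm) = 0.0854 × (560/696)⁴ × 1.8118 = 0.0854 × 0.4191 × 1.8118 = 0.0648.
τ(424 nm) = 0.0854 × (560/424)⁴ × 1.8118 = 0.0854 × 3.0429 × 1.8118 = 0.4708.
T(696)/T(424) = exp(τ_B − τ_A) = exp(0.4060) = 1.5008.

1.50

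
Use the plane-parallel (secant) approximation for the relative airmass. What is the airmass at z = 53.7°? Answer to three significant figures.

1.69

X = sec z = 1/cos 53.7° = 1/0.5920 = 1.6892.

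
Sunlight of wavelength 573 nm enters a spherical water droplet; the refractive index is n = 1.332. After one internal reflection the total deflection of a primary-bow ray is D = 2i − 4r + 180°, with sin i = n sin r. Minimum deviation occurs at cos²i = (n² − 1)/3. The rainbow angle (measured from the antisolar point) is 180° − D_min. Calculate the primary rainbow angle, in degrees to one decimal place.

42.2°

cos²i = (1.77422 − 1)/3 = 0.25807; i = arccos(0.50801) = 59.469°.
sin r = sin 59.469°/1.332 = 0.64666; r = 40.290°.
D_min = 2·59.469° − 4·40.290° + 180° = 137.776°.
Rainbow angle = 180° − D_min = 42.224°.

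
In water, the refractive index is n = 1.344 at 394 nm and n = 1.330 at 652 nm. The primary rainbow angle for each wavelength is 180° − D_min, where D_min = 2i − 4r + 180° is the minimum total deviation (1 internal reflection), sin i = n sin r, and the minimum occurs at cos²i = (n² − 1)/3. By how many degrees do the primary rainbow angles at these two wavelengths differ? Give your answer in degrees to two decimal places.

At 394 nm (n = 1.344): cos²i = 0.26878 → i = 58.772°, r = 39.512°, D_min = 139.495°, rainbow angle = 40.505°.
At 652 nm (n = 1.330): cos²i = 0.25630 → i = 59.585°, r = 40.422°, D_min = 137.484°, rainbow angle = 42.516°.
Angular width = |40.505° − 42.516°| = 2.011°.

2.01°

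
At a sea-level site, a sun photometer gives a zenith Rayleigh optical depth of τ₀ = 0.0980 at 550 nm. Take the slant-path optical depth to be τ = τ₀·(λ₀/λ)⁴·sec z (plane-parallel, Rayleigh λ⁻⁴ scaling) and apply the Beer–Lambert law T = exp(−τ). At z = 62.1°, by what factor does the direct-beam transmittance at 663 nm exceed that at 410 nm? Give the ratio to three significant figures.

1.78

Airmass: sec 62.1° = 2.1371.
τ(663 nm) = 0.0980 × (550/663)⁴ × 2.1371 = 0.0980 × 0.4736 × 2.1371 = 0.0992.
τ(410 nm) = 0.0980 × (550/410)⁴ × 2.1371 = 0.0980 × 3.2383 × 2.1371 = 0.6782.
T(663)/T(410) = exp(τ_B − τ_A) = exp(0.5790) = 1.7843.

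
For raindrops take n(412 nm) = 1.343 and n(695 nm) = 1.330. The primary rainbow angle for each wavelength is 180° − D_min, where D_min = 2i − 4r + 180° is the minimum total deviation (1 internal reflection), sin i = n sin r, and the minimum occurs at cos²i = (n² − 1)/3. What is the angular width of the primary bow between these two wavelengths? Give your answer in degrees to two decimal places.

At 412 nm (n = 1.343): cos²i = 0.26788 → i = 58.830°, r = 39.577°, D_min = 139.354°, rainbow angle = 40.646°.
At 695 nm (n = 1.330): cos²i = 0.25630 → i = 59.585°, r = 40.422°, D_min = 137.484°, rainbow angle = 42.516°.
Angular width = |40.646° − 42.516°| = 1.871°.

1.87°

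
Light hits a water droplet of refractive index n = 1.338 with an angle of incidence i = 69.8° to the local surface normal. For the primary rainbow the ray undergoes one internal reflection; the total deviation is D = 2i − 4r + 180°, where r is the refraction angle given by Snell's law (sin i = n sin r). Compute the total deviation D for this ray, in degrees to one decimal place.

141.4°

sin r = sin 69.8° / 1.338 = 0.9385/1.338 = 0.7014; r = 44.54°.
D = 2·69.8° − 4·44.54° + 180° = 139.60° − 178.16° + 180° = 141.44°.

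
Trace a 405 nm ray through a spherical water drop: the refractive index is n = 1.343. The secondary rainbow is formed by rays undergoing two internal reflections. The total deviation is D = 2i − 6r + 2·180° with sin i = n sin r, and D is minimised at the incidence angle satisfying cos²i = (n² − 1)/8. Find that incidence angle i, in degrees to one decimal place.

cos²i = (1.343² − 1)/8 = (1.80365 − 1)/8 = 0.10046.
cos i = 0.31695, so i = 71.522°.

71.5°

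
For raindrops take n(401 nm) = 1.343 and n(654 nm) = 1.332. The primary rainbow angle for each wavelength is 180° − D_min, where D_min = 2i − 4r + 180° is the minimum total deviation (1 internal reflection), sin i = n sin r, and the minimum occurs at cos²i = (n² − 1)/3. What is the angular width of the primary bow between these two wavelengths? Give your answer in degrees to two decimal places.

At 401 nm (n = 1.343): cos²i = 0.26788 → i = 58.830°, r = 39.577°, D_min = 139.354°, rainbow angle = 40.646°.
At 654 nm (n = 1.332): cos²i = 0.25807 → i = 59.469°, r = 40.290°, D_min = 137.776°, rainbow angle = 42.224°.
Angular width = |40.646° − 42.224°| = 1.578°.

1.58°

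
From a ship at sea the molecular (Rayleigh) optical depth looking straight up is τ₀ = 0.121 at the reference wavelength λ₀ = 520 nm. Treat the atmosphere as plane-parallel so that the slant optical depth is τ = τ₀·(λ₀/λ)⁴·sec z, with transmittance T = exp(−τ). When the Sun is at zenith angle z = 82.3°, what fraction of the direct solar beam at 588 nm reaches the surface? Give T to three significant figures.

0.576

sec 82.3° = 7.4635.
τ = 0.121 × (520/588)⁴ × 7.4635 = 0.121 × 0.6117 × 7.4635 = 0.5524.
T = exp(−0.5524) = 0.5756.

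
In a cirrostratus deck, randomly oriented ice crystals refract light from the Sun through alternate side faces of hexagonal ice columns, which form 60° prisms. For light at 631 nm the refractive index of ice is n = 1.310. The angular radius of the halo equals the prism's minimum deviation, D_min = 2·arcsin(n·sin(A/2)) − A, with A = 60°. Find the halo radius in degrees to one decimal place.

21.8°

n·sin(A/2) = 1.310 × sin 30° = 1.310 × 0.5000 = 0.6550.
D_min = 2·arcsin(0.6550) − 60° = 2 × 40.920° − 60° = 21.839°.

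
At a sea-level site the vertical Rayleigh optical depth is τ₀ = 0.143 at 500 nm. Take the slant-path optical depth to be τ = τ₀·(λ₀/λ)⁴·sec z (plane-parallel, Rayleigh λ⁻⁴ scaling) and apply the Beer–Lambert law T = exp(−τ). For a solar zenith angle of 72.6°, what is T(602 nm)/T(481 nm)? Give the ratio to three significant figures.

Airmass: sec 72.6° = 3.3440.
τ(602 nm) = 0.143 × (500/602)⁴ × 3.3440 = 0.143 × 0.4759 × 3.3440 = 0.2276.
τ(481 nm) = 0.143 × (500/481)⁴ × 3.3440 = 0.143 × 1.1676 × 3.3440 = 0.5583.
T(602)/T(481) = exp(τ_B − τ_A) = exp(0.3308) = 1.3921.

1.39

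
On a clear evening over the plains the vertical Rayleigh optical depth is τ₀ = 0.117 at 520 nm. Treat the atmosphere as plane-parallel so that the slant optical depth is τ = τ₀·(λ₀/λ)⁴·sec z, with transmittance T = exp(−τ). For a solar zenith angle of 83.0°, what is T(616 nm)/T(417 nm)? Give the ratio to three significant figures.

6.26

Airmass: sec 83.0° = 8.2055.
τ(616 nm) = 0.117 × (520/616)⁴ × 8.2055 = 0.117 × 0.5078 × 8.2055 = 0.4875.
τ(417 nm) = 0.117 × (520/417)⁴ × 8.2055 = 0.117 × 2.4181 × 8.2055 = 2.3215.
T(616)/T(417) = exp(τ_B − τ_A) = exp(1.8339) = 6.2585.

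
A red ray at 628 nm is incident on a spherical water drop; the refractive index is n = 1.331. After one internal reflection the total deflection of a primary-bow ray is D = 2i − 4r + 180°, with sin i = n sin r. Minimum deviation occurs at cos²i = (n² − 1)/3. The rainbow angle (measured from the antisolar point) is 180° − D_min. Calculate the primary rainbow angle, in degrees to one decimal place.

cos²i = (1.77156 − 1)/3 = 0.25719; i = arccos(0.50714) = 59.527°.
sin r = sin 59.527°/1.331 = 0.64753; r = 40.356°.
D_min = 2·59.527° − 4·40.356° + 180° = 137.630°.
Rainbow angle = 180° − D_min = 42.370°.

42.4°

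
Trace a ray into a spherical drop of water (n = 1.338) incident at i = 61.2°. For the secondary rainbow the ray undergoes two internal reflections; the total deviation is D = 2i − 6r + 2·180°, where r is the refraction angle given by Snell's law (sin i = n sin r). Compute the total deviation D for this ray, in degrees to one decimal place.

236.9°

sin r = sin 61.2° / 1.338 = 0.8763/1.338 = 0.6549; r = 40.91°.
D = 2·61.2° − 6·40.91° + 2·180° = 122.40° − 245.49° + 360° = 236.91°.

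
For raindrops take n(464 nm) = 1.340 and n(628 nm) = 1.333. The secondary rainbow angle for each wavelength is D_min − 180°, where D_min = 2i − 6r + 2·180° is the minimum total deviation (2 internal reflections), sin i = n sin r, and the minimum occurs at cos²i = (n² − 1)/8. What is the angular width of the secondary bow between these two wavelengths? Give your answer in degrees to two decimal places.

1.82°

At 464 nm (n = 1.340): cos²i = 0.09945 → i = 71.618°, r = 45.088°, D_min = 232.709°, rainbow angle = 52.709°.
At 628 nm (n = 1.333): cos²i = 0.09711 → i = 71.843°, r = 45.466°, D_min = 230.891°, rainbow angle = 50.891°.
Angular width = |52.709° − 50.891°| = 1.818°.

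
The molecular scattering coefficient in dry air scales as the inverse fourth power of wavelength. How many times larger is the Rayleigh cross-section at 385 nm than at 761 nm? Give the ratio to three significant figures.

15.3

Rayleigh scattering ∝ λ⁻⁴, so the ratio of coefficients is the inverse fourth power of the wavelength ratio.
σ(385)/σ(761) = (761/385)⁴ = (1.9766)⁴ = 15.26.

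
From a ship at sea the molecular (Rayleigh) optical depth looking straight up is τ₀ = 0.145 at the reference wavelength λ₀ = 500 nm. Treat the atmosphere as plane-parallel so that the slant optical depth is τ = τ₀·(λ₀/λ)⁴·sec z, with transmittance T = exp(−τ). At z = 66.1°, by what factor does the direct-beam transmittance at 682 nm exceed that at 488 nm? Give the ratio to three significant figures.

Airmass: sec 66.1° = 2.4683.
τ(682 nm) = 0.145 × (500/682)⁴ × 2.4683 = 0.145 × 0.2889 × 2.4683 = 0.1034.
τ(488 nm) = 0.145 × (500/488)⁴ × 2.4683 = 0.145 × 1.1020 × 2.4683 = 0.3944.
T(682)/T(488) = exp(τ_B − τ_A) = exp(0.2910) = 1.3378.

1.34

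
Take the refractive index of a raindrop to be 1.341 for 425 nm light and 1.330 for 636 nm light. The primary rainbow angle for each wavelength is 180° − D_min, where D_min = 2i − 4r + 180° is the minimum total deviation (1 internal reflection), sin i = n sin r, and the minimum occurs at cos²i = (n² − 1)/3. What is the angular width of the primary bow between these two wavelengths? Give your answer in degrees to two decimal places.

1.59°

At 425 nm (n = 1.341): cos²i = 0.26609 → i = 58.946°, r = 39.705°, D_min = 139.071°, rainbow angle = 40.929°.
At 636 nm (n = 1.330): cos²i = 0.25630 → i = 59.585°, r = 40.422°, D_min = 137.484°, rainbow angle = 42.516°.
Angular width = |40.929° − 42.516°| = 1.588°.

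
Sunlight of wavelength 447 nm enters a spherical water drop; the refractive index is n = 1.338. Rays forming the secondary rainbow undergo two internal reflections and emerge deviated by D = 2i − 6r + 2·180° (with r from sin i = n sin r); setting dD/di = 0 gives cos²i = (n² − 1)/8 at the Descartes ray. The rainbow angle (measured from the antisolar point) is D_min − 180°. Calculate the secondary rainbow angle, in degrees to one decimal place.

52.2°

cos²i = (1.79024 − 1)/8 = 0.09878; i = arccos(0.31429) = 71.682°.
sin r = sin 71.682°/1.338 = 0.70951; r = 45.195°.
D_min = 2·71.682° − 6·45.195° + 360° = 232.193°.
Rainbow angle = D_min − 180° = 52.193°.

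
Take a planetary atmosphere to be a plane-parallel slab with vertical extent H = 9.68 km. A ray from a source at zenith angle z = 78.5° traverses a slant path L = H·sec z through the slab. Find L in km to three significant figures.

sec z = 1/cos 78.5° = 5.0159.
L = 9.68 × 5.0159 = 48.553 km.

48.6 km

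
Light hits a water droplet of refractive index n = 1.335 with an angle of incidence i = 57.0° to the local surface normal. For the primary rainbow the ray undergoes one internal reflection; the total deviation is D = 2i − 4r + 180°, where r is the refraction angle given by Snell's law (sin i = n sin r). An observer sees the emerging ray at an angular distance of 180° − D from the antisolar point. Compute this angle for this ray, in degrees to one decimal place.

41.7°

sin r = sin 57.0° / 1.335 = 0.8387/1.335 = 0.6282; r = 38.92°.
D = 2·57.0° − 4·38.92° + 180° = 114.00° − 155.67° + 180° = 138.33°.
Angle from antisolar point = 180° − D = 41.67°.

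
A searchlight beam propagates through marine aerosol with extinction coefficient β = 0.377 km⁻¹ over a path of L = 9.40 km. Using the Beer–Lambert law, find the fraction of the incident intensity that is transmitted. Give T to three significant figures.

0.0289

τ = β·L = 0.377 × 9.40 = 3.5438.
T = exp(−3.5438) = 0.0289.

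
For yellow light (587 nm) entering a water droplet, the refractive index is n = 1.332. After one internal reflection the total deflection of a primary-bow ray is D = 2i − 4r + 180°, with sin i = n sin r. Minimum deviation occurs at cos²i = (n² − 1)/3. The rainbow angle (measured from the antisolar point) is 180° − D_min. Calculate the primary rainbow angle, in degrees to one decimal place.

42.2°

cos²i = (1.77422 − 1)/3 = 0.25807; i = arccos(0.50801) = 59.469°.
sin r = sin 59.469°/1.332 = 0.64666; r = 40.290°.
D_min = 2·59.469° − 4·40.290° + 180° = 137.776°.
Rainbow angle = 180° − D_min = 42.224°.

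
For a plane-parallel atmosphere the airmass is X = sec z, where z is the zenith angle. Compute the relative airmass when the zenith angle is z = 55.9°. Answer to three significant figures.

1.78

X = sec z = 1/cos 55.9° = 1/0.5606 = 1.7837.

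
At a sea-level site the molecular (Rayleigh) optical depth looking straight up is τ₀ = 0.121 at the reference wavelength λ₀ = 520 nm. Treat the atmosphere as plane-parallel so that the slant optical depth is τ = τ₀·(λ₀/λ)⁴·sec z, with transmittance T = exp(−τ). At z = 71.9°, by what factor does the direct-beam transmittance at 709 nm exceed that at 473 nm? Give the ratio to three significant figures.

1.58

Airmass: sec 71.9° = 3.2188.
τ(709 nm) = 0.121 × (520/709)⁴ × 3.2188 = 0.121 × 0.2894 × 3.2188 = 0.1127.
τ(473 nm) = 0.121 × (520/473)⁴ × 3.2188 = 0.121 × 1.4607 × 3.2188 = 0.5689.
T(709)/T(473) = exp(τ_B − τ_A) = exp(0.4562) = 1.5781.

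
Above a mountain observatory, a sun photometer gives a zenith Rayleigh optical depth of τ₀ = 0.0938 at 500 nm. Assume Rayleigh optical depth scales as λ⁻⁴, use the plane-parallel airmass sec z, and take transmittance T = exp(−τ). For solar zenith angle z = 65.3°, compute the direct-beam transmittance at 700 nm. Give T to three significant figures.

0.943

sec 65.3° = 2.3931.
τ = 0.0938 × (500/700)⁴ × 2.3931 = 0.0938 × 0.2603 × 2.3931 = 0.0584.
T = exp(−0.0584) = 0.9432.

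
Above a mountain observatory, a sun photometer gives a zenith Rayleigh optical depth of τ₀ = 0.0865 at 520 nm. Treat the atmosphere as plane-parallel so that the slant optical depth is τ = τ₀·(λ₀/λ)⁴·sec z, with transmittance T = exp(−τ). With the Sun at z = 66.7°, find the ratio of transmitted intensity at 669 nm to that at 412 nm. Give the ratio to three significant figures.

Airmass: sec 66.7° = 2.5282.
τ(669 nm) = 0.0865 × (520/669)⁴ × 2.5282 = 0.0865 × 0.3650 × 2.5282 = 0.0798.
τ(412 nm) = 0.0865 × (520/412)⁴ × 2.5282 = 0.0865 × 2.5376 × 2.5282 = 0.5549.
T(669)/T(412) = exp(τ_B − τ_A) = exp(0.4751) = 1.6082.

1.61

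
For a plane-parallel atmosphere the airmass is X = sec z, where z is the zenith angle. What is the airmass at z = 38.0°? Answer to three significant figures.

1.27

X = sec z = 1/cos 38.0° = 1/0.7880 = 1.2690.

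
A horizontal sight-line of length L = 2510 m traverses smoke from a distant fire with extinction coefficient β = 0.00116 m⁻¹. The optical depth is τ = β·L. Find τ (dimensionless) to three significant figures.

τ = β·L = 0.00116 × 2510 = 2.9116.

2.91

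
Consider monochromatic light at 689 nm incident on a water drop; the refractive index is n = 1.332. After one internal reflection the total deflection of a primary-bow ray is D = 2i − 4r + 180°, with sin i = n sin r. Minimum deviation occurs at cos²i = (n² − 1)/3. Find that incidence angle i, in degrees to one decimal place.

59.5°

cos²i = (1.332² − 1)/3 = (1.77422 − 1)/3 = 0.25807.
cos i = 0.50801, so i = 59.469°.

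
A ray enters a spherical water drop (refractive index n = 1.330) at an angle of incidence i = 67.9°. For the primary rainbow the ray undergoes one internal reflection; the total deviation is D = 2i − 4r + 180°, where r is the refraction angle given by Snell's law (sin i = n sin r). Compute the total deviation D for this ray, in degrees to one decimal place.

sin r = sin 67.9° / 1.330 = 0.9265/1.330 = 0.6966; r = 44.16°.
D = 2·67.9° − 4·44.16° + 180° = 135.80° − 176.63° + 180° = 139.17°.

139.2°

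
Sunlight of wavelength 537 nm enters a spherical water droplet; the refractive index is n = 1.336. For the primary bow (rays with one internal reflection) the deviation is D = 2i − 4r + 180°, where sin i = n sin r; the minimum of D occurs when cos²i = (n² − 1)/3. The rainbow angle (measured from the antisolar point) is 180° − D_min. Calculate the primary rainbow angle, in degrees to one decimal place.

cos²i = (1.78490 − 1)/3 = 0.26163; i = arccos(0.51150) = 59.236°.
sin r = sin 59.236°/1.336 = 0.64318; r = 40.029°.
D_min = 2·59.236° − 4·40.029° + 180° = 138.356°.
Rainbow angle = 180° − D_min = 41.644°.

41.6°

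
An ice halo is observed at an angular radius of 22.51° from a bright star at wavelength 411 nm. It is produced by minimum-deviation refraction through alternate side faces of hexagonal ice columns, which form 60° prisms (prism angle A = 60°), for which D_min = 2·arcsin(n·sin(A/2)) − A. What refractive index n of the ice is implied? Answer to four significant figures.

Rearranging: n = sin((D_min + A)/2) / sin(A/2).
(D_min + A)/2 = (22.51° + 60°)/2 = 41.255°.
n = sin 41.255° / sin 30° = 0.6594 / 0.5000 = 1.3188.

1.319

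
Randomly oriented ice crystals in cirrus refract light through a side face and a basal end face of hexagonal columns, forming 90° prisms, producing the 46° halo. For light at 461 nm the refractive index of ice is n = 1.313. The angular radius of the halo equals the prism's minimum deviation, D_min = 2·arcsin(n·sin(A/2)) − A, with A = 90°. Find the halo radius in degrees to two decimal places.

n·sin(A/2) = 1.313 × sin 45° = 1.313 × 0.7071 = 0.9284.
D_min = 2·arcsin(0.9284) − 90° = 2 × 68.192° − 90° = 46.383°.

46.38°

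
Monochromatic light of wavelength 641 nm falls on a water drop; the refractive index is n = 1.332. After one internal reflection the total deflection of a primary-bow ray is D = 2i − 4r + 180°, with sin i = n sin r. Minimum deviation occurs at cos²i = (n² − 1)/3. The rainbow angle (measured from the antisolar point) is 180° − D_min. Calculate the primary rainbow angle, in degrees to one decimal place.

cos²i = (1.77422 − 1)/3 = 0.25807; i = arccos(0.50801) = 59.469°.
sin r = sin 59.469°/1.332 = 0.64666; r = 40.290°.
D_min = 2·59.469° − 4·40.290° + 180° = 137.776°.
Rainbow angle = 180° − D_min = 42.224°.

42.2°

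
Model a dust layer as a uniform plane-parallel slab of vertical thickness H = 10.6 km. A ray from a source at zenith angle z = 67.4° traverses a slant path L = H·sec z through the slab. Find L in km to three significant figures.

27.6 km

sec z = 1/cos 67.4° = 2.6022.
L = 10.6 × 2.6022 = 27.583 km.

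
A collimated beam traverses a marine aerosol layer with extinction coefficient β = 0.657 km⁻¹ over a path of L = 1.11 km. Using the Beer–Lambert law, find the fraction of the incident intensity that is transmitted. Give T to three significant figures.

τ = β·L = 0.657 × 1.11 = 0.7293.
T = exp(−0.7293) = 0.4823.

0.482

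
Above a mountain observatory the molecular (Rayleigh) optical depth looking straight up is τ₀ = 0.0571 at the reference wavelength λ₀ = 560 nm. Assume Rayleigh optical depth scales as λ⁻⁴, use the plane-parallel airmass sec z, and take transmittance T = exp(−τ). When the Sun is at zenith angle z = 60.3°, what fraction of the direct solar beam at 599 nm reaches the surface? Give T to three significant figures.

0.916

sec 60.3° = 2.0183.
τ = 0.0571 × (560/599)⁴ × 2.0183 = 0.0571 × 0.7639 × 2.0183 = 0.0880.
T = exp(−0.0880) = 0.9157.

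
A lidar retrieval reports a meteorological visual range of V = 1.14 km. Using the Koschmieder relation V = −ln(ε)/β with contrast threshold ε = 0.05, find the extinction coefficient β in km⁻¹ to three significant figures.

β = −ln(0.05) / V = 2.996 / 1.14 = 2.6278 km⁻¹.

2.63 km⁻¹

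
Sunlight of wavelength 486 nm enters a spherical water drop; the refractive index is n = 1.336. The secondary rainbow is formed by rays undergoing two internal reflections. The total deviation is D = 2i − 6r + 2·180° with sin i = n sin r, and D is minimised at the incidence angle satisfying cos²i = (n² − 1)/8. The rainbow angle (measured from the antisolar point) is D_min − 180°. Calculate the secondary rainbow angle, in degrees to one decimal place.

51.7°

cos²i = (1.78490 − 1)/8 = 0.09811; i = arccos(0.31323) = 71.746°.
sin r = sin 71.746°/1.336 = 0.71084; r = 45.303°.
D_min = 2·71.746° − 6·45.303° + 360° = 231.674°.
Rainbow angle = D_min − 180° = 51.674°.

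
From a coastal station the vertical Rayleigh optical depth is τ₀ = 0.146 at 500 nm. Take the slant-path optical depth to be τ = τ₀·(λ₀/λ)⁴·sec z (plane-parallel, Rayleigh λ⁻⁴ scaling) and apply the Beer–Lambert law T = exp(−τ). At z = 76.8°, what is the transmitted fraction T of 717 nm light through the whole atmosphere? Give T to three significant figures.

0.860

sec 76.8° = 4.3792.
τ = 0.146 × (500/717)⁴ × 4.3792 = 0.146 × 0.2365 × 4.3792 = 0.1512.
T = exp(−0.1512) = 0.8597.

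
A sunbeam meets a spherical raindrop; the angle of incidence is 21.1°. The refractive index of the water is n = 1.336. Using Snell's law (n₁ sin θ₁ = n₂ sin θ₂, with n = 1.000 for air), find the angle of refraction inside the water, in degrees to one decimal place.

Snell: sin θ_r = sin θ_i / n = sin 21.1° / 1.336 = 0.3600 / 1.336 = 0.2695.
θ_r = arcsin(0.2695) = 15.63°.

15.6°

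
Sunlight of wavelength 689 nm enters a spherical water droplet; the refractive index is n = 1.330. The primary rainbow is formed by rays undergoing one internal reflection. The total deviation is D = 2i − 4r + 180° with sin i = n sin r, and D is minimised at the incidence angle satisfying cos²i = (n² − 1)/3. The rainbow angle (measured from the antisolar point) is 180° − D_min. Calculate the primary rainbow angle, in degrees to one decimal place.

cos²i = (1.76890 − 1)/3 = 0.25630; i = arccos(0.50626) = 59.585°.
sin r = sin 59.585°/1.330 = 0.64841; r = 40.422°.
D_min = 2·59.585° − 4·40.422° + 180° = 137.484°.
Rainbow angle = 180° − D_min = 42.516°.

42.5°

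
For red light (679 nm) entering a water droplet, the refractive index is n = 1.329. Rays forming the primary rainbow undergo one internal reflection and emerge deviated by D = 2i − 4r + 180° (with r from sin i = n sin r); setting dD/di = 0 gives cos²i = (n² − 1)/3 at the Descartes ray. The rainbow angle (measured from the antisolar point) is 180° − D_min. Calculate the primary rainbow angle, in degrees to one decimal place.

cos²i = (1.76624 − 1)/3 = 0.25541; i = arccos(0.50538) = 59.643°.
sin r = sin 59.643°/1.329 = 0.64928; r = 40.487°.
D_min = 2·59.643° − 4·40.487° + 180° = 137.337°.
Rainbow angle = 180° − D_min = 42.663°.

42.7°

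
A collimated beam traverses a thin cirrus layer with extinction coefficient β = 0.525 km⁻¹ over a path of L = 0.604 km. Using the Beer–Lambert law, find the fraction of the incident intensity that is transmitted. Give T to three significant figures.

τ = β·L = 0.525 × 0.604 = 0.3171.
T = exp(−0.3171) = 0.7283.

0.728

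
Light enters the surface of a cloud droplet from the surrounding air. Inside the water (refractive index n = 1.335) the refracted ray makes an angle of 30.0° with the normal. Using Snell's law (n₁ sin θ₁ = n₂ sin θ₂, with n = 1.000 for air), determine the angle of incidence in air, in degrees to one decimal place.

Snell: sin θ_i = n · sin θ_r = 1.335 × sin 30.0° = 1.335 × 0.5000 = 0.6675.
θ_i = arcsin(0.6675) = 41.87°.

41.9°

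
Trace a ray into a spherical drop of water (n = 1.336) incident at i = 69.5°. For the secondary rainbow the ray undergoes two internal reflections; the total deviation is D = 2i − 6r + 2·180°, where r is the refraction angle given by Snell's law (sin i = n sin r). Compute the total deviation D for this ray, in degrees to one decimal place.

sin r = sin 69.5° / 1.336 = 0.9367/1.336 = 0.7011; r = 44.52°.
D = 2·69.5° − 6·44.52° + 2·180° = 139.00° − 267.09° + 360° = 231.91°.

231.9°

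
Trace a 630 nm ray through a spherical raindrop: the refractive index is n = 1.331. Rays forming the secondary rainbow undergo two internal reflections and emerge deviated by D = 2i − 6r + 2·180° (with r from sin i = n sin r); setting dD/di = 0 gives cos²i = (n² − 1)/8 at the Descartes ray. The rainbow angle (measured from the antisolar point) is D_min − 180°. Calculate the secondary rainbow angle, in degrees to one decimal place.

cos²i = (1.77156 − 1)/8 = 0.09645; i = arccos(0.31056) = 71.907°.
sin r = sin 71.907°/1.331 = 0.71417; r = 45.575°.
D_min = 2·71.907° − 6·45.575° + 360° = 230.365°.
Rainbow angle = D_min − 180° = 50.365°.

50.4°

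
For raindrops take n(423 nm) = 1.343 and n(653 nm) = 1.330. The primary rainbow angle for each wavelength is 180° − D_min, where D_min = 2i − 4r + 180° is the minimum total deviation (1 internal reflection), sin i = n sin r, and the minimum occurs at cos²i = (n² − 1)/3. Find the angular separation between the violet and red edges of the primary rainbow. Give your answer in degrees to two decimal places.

1.87°

At 423 nm (n = 1.343): cos²i = 0.26788 → i = 58.830°, r = 39.577°, D_min = 139.354°, rainbow angle = 40.646°.
At 653 nm (n = 1.330): cos²i = 0.25630 → i = 59.585°, r = 40.422°, D_min = 137.484°, rainbow angle = 42.516°.
Angular width = |40.646° − 42.516°| = 1.871°.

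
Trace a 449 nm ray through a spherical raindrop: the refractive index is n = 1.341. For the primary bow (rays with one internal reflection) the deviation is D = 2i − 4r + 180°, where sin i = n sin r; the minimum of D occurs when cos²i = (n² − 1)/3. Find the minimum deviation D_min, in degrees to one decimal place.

cos²i = (1.79828 − 1)/3 = 0.26609; i = arccos(0.51584) = 58.946°.
sin r = sin 58.946°/1.341 = 0.63884; r = 39.705°.
D_min = 2·58.946° − 4·39.705° + 180° = 139.071°.

139.1°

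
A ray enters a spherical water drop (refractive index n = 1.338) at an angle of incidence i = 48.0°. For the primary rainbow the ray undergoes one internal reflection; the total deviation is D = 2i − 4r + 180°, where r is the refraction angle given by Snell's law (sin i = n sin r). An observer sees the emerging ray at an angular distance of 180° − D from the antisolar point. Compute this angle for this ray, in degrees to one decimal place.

sin r = sin 48.0° / 1.338 = 0.7431/1.338 = 0.5554; r = 33.74°.
D = 2·48.0° − 4·33.74° + 180° = 96.00° − 134.96° + 180° = 141.04°.
Angle from antisolar point = 180° − D = 38.96°.

39.0°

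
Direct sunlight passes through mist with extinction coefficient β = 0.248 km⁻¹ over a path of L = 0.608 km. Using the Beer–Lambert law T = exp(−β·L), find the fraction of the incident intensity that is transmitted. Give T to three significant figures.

τ = β·L = 0.248 × 0.608 = 0.1508.
T = exp(−0.1508) = 0.8600.

0.860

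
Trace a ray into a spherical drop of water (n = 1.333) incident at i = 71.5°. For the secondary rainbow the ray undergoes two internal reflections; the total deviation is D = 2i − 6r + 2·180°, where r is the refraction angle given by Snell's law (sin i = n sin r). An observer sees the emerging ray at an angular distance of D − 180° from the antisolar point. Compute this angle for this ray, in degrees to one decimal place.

50.9°

sin r = sin 71.5° / 1.333 = 0.9483/1.333 = 0.7114; r = 45.35°.
D = 2·71.5° − 6·45.35° + 2·180° = 143.00° − 272.10° + 360° = 230.90°.
Angle from antisolar point = D − 180° = 50.90°.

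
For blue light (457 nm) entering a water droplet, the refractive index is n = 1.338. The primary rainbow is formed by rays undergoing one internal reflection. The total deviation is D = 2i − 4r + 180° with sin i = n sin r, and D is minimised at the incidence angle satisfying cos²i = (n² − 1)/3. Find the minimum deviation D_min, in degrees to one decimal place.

138.6°

cos²i = (1.79024 − 1)/3 = 0.26341; i = arccos(0.51324) = 59.120°.
sin r = sin 59.120°/1.338 = 0.64144; r = 39.899°.
D_min = 2·59.120° − 4·39.899° + 180° = 138.643°.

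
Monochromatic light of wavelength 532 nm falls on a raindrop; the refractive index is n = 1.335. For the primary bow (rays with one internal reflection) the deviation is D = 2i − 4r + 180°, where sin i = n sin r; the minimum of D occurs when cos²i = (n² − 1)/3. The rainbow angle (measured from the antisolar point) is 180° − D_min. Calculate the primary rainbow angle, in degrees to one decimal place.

cos²i = (1.78222 − 1)/3 = 0.26074; i = arccos(0.51063) = 59.294°.
sin r = sin 59.294°/1.335 = 0.64405; r = 40.094°.
D_min = 2·59.294° − 4·40.094° + 180° = 138.212°.
Rainbow angle = 180° − D_min = 41.788°.

41.8°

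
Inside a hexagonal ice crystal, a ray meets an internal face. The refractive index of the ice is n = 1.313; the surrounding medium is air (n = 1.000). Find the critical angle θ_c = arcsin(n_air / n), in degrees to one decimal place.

sin θ_c = n_air / n = 1.000 / 1.313 = 0.7616.
θ_c = arcsin(0.7616) = 49.61°.

49.6°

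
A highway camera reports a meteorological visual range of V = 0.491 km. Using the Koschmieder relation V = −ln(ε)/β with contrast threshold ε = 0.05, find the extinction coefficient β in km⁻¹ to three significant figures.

β = −ln(0.05) / V = 2.996 / 0.491 = 6.1013 km⁻¹.

6.10 km⁻¹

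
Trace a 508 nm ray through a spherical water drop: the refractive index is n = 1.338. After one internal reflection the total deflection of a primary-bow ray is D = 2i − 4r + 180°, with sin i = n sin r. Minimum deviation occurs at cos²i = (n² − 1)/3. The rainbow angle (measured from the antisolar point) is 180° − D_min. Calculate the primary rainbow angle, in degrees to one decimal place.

cos²i = (1.79024 − 1)/3 = 0.26341; i = arccos(0.51324) = 59.120°.
sin r = sin 59.120°/1.338 = 0.64144; r = 39.899°.
D_min = 2·59.120° − 4·39.899° + 180° = 138.643°.
Rainbow angle = 180° − D_min = 41.357°.

41.4°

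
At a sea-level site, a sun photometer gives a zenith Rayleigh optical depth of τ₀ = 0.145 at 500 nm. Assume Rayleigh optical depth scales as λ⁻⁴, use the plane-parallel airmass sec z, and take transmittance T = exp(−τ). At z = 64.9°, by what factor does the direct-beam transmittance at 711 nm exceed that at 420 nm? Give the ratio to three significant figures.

Airmass: sec 64.9° = 2.3574.
τ(711 nm) = 0.145 × (500/711)⁴ × 2.3574 = 0.145 × 0.2446 × 2.3574 = 0.0836.
τ(420 nm) = 0.145 × (500/420)⁴ × 2.3574 = 0.145 × 2.0086 × 2.3574 = 0.6866.
T(711)/T(420) = exp(τ_B − τ_A) = exp(0.6030) = 1.8275.

1.83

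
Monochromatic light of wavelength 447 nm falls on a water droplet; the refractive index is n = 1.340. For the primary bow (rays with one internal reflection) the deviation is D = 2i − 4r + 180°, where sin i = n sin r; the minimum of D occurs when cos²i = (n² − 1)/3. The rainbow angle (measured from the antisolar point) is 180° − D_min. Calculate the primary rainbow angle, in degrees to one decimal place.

cos²i = (1.79560 − 1)/3 = 0.26520; i = arccos(0.51498) = 59.004°.
sin r = sin 59.004°/1.340 = 0.63971; r = 39.770°.
D_min = 2·59.004° − 4·39.770° + 180° = 138.929°.
Rainbow angle = 180° − D_min = 41.071°.

41.1°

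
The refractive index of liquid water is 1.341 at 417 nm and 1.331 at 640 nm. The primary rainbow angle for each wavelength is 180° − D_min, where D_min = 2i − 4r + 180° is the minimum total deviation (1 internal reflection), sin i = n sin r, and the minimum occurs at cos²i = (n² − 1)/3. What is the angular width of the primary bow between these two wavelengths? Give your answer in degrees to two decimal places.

1.44°

At 417 nm (n = 1.341): cos²i = 0.26609 → i = 58.946°, r = 39.705°, D_min = 139.071°, rainbow angle = 40.929°.
At 640 nm (n = 1.331): cos²i = 0.25719 → i = 59.527°, r = 40.356°, D_min = 137.630°, rainbow angle = 42.370°.
Angular width = |40.929° − 42.370°| = 1.441°.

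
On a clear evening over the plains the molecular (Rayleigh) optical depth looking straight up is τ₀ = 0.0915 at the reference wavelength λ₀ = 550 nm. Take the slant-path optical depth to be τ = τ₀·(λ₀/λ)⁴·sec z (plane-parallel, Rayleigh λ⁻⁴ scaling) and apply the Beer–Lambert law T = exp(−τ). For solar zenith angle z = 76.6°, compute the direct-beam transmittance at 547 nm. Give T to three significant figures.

sec 76.6° = 4.3150.
τ = 0.0915 × (550/547)⁴ × 4.3150 = 0.0915 × 1.0221 × 4.3150 = 0.4036.
T = exp(−0.4036) = 0.6679.

0.668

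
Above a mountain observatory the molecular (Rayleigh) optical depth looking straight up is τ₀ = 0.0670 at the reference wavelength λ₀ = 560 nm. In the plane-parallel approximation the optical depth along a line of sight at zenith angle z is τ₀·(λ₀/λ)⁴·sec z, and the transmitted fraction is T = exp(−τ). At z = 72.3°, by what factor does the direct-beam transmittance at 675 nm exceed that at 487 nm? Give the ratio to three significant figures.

Airmass: sec 72.3° = 3.2891.
τ(675 nm) = 0.0670 × (560/675)⁴ × 3.2891 = 0.0670 × 0.4737 × 3.2891 = 0.1044.
τ(487 nm) = 0.0670 × (560/487)⁴ × 3.2891 = 0.0670 × 1.7484 × 3.2891 = 0.3853.
T(675)/T(487) = exp(τ_B − τ_A) = exp(0.2809) = 1.3243.

1.32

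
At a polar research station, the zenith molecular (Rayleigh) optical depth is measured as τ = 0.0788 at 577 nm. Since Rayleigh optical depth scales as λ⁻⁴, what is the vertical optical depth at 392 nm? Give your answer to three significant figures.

0.370

τ(392 nm) = τ(577 nm) × (577/392)⁴ = 0.0788 × (1.4719)⁴ = 0.0788 × 4.6942 = 0.3699.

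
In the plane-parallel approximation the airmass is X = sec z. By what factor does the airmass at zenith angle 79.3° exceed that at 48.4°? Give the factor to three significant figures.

X(79.3°)/X(48.4°) = sec 79.3° / sec 48.4° = cos 48.4° / cos 79.3° = 0.6639/0.1857 = 3.5759.

3.58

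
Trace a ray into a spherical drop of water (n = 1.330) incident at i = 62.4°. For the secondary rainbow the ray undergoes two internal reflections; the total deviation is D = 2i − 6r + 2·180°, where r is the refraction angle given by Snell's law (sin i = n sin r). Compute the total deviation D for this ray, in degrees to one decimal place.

sin r = sin 62.4° / 1.330 = 0.8862/1.330 = 0.6663; r = 41.78°.
D = 2·62.4° − 6·41.78° + 2·180° = 124.80° − 250.70° + 360° = 234.10°.

234.1°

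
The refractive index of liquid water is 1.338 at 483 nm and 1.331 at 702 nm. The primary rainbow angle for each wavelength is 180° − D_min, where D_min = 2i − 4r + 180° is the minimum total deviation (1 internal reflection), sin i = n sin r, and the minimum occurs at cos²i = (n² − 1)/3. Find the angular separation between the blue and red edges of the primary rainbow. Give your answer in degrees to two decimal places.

At 483 nm (n = 1.338): cos²i = 0.26341 → i = 59.120°, r = 39.899°, D_min = 138.643°, rainbow angle = 41.357°.
At 702 nm (n = 1.331): cos²i = 0.25719 → i = 59.527°, r = 40.356°, D_min = 137.630°, rainbow angle = 42.370°.
Angular width = |41.357° − 42.370°| = 1.013°.

1.01°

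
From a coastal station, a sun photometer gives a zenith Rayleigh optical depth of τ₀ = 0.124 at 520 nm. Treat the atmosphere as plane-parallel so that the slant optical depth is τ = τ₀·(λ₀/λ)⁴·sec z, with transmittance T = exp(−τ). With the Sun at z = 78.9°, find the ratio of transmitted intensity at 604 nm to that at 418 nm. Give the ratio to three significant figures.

3.28

Airmass: sec 78.9° = 5.1942.
τ(604 nm) = 0.124 × (520/604)⁴ × 5.1942 = 0.124 × 0.5494 × 5.1942 = 0.3538.
τ(418 nm) = 0.124 × (520/418)⁴ × 5.1942 = 0.124 × 2.3950 × 5.1942 = 1.5426.
T(604)/T(418) = exp(τ_B − τ_A) = exp(1.1887) = 3.2830.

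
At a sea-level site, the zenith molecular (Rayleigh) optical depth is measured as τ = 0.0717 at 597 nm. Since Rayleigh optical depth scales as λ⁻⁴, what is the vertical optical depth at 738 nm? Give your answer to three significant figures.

0.0307

τ(738 nm) = τ(597 nm) × (597/738)⁴ = 0.0717 × (0.8089)⁴ = 0.0717 × 0.4282 = 0.0307.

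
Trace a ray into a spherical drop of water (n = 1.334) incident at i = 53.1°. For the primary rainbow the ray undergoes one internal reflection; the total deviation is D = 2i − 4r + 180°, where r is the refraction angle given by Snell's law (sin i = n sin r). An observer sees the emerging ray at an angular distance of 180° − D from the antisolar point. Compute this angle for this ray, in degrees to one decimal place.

sin r = sin 53.1° / 1.334 = 0.7997/1.334 = 0.5995; r = 36.83°.
D = 2·53.1° − 4·36.83° + 180° = 106.20° − 147.33° + 180° = 138.87°.
Angle from antisolar point = 180° − D = 41.13°.

41.1°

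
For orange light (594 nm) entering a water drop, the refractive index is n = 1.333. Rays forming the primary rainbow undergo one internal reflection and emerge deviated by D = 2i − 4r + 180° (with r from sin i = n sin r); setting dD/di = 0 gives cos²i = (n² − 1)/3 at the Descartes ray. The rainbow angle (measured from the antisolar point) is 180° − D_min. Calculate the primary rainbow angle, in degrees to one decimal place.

cos²i = (1.77689 − 1)/3 = 0.25896; i = arccos(0.50888) = 59.410°.
sin r = sin 59.410°/1.333 = 0.64579; r = 40.225°.
D_min = 2·59.410° − 4·40.225° + 180° = 137.922°.
Rainbow angle = 180° − D_min = 42.078°.

42.1°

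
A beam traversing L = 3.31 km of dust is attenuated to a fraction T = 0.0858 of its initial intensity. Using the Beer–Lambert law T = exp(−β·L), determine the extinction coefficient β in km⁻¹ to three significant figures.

0.742 km⁻¹

Beer–Lambert: T = exp(−βL) ⇒ β = −ln(T)/L = −ln(0.0858)/3.31 = 2.4557/3.31 = 0.7419 km⁻¹.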